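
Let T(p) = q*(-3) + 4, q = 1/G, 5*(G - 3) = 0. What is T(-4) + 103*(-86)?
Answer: -8855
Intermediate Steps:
G = 3 (G = 3 + (1/5)*0 = 3 + 0 = 3)
q = 1/3 ≈ 0.33333
T(p) = 3 (T(p) = (1/3)*(-3) + 4 = -1 + 4 = 3)
T(-4) + 103*(-86) = 3 + 103*(-86) = 3 - 8858 = -8855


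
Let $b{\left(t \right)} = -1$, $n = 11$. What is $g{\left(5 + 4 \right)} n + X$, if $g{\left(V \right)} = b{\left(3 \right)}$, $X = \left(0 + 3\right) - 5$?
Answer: $-13$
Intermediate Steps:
$X = -2$ ($X = 3 - 5 = -2$)
$g{\left(V \right)} = -1$
$g{\left(5 + 4 \right)} n + X = \left(-1\right) 11 - 2 = -11 - 2 = -13$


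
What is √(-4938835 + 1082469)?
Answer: I*√3856366 ≈ 1963.8*I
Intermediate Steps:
√(-4938835 + 1082469) = √(-3856366) = I*√3856366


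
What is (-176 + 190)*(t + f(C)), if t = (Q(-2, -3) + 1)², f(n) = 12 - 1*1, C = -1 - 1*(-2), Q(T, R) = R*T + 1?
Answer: 1050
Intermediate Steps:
Q(T, R) = 1 + R*T
C = 1 (C = -1 + 2 = 1)
f(n) = 11 (f(n) = 12 - 1 = 11)
t = 64 (t = ((1 - 3*(-2)) + 1)² = ((1 + 6) + 1)² = (7 + 1)² = 8² = 64)
(-176 + 190)*(t + f(C)) = (-176 + 190)*(64 + 11) = 14*75 = 1050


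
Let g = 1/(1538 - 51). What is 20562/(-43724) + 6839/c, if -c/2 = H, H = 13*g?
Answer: -55581977368/142103 ≈ -3.9114e+5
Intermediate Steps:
g = 1/1487 ≈ 0.00067249
H = 13/1487 (H = 13*(1/1487) = 13/1487 ≈ 0.0087424)
c = -26/1487 (c = -2*13/1487 = -26/1487 ≈ -0.017485)
20562/(-43724) + 6839/c = 20562/(-43724) + 6839/(-26/1487) = 20562*(-1/43724) + 6839*(-1487/26) = -10281/21862 - 10169593/26 = -55581977368/142103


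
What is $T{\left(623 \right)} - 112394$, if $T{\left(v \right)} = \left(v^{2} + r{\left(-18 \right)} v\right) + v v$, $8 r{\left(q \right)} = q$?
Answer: $\frac{2649849}{4} \approx 6.6246 \cdot 10^{5}$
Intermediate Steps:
$r{\left(q \right)} = \frac{q}{8}$
$T{\left(v \right)} = 2 v^{2} - \frac{9 v}{4}$ ($T{\left(v \right)} = \left(v^{2} + \frac{1}{8} \left(-18\right) v\right) + v v = \left(v^{2} - \frac{9 v}{4}\right) + v^{2} = 2 v^{2} - \frac{9 v}{4}$)
$T{\left(623 \right)} - 112394 = \frac{1}{4} \cdot 623 \left(-9 + 8 \cdot 623\right) - 112394 = \frac{1}{4} \cdot 623 \left(-9 + 4984\right) - 112394 = \frac{1}{4} \cdot 623 \cdot 4975 - 112394 = \frac{3099425}{4} - 112394 = \frac{2649849}{4}$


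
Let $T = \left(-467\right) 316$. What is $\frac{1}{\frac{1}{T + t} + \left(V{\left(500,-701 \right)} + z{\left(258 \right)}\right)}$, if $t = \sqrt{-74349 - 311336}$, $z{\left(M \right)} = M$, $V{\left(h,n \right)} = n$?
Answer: $- \frac{9647601372539}{4273887473409174} + \frac{i \sqrt{385685}}{4273887473409174} \approx -0.0022573 + 1.4531 \cdot 10^{-13} i$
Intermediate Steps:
$T = -147572$
$t = i \sqrt{385685}$ ($t = \sqrt{-385685} = i \sqrt{385685} \approx 621.04 i$)
$\frac{1}{\frac{1}{T + t} + \left(V{\left(500,-701 \right)} + z{\left(258 \right)}\right)} = \frac{1}{\frac{1}{-147572 + i \sqrt{385685}} + \left(-701 + 258\right)} = \frac{1}{\frac{1}{-147572 + i \sqrt{385685}} - 443} = \frac{1}{-443 + \frac{1}{-147572 + i \sqrt{385685}}}$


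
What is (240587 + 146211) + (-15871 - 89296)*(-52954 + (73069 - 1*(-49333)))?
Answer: -7303251018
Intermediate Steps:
(240587 + 146211) + (-15871 - 89296)*(-52954 + (73069 - 1*(-49333))) = 386798 - 105167*(-52954 + (73069 + 49333)) = 386798 - 105167*(-52954 + 122402) = 386798 - 105167*69448 = 386798 - 7303637816 = -7303251018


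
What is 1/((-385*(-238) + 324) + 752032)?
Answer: 1/843986 ≈ 1.1849e-6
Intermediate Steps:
1/((-385*(-238) + 324) + 752032) = 1/((91630 + 324) + 752032) = 1/(91954 + 752032) = 1/843986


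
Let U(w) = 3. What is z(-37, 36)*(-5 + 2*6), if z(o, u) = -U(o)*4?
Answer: -84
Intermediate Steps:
z(o, u) = -12 (z(o, u) = -1*3*4 = -3*4 = -12)
z(-37, 36)*(-5 + 2*6) = -12*(-5 + 2*6) = -12*(-5 + 12) = -12*7 = -84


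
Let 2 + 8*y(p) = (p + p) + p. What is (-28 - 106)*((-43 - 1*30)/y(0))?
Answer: -39128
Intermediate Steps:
y(p) = -¼ + 3*p/8 (y(p) = -¼ + ((p + p) + p)/8 = -¼ + (2*p + p)/8 = -¼ + (3*p)/8 = -¼ + 3*p/8)
(-28 - 106)*((-43 - 1*30)/y(0)) = (-28 - 106)*((-43 - 1*30)/(-¼ + (3/8)*0)) = -134*(-43 - 30)/(-¼ + 0) = -(-9782)/(-¼) = -(-9782)*(-4) = -134*292 = -39128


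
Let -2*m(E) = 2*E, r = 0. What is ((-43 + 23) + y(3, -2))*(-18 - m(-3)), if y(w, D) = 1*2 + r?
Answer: 378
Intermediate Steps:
m(E) = -E
y(w, D) = 2 (y(w, D) = 1*2 + 0 = 2 + 0 = 2)
((-43 + 23) + y(3, -2))*(-18 - m(-3)) = ((-43 + 23) + 2)*(-18 - (-1)*(-3)) = (-20 + 2)*(-18 - 1*3) = -18*(-18 - 3) = -18*(-21) = 378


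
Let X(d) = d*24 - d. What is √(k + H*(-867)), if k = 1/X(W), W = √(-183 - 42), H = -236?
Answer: √(24353943300 - 345*I)/345 ≈ 452.34 - 3.2039e-6*I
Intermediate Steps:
W = 15*I (W = √(-225) = 15*I ≈ 15.0*I)
X(d) = 23*d (X(d) = 24*d - d = 23*d)
k = -I/345 (k = 1/(23*(15*I)) = 1/(345*I) = -I/345 ≈ -0.0028986*I)
√(k + H*(-867)) = √(-I/345 - 236*(-867)) = √(-I/345 + 204612) = √(204612 - I/345)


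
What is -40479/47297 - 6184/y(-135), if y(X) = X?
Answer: 287019983/6385095 ≈ 44.952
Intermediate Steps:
-40479/47297 - 6184/y(-135) = -40479/47297 - 6184/(-135) = -40479*1/47297 - 6184*(-1/135) = -40479/47297 + 6184/135 = 287019983/6385095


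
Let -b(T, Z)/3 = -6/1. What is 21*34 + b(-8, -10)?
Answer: 732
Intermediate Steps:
b(T, Z) = 18 (b(T, Z) = -(-18)/1 = -(-18) = -3*(-6) = 18)
21*34 + b(-8, -10) = 21*34 + 18 = 714 + 18 = 732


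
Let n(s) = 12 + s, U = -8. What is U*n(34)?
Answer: -368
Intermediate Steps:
U*n(34) = -8*(12 + 34) = -8*46 = -368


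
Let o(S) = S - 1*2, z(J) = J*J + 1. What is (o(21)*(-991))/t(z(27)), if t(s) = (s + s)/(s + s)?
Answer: -18829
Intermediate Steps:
z(J) = 1 + J² (z(J) = J² + 1 = 1 + J²)
t(s) = 1 (t(s) = (2*s)/((2*s)) = (2*s)*(1/(2*s)) = 1)
o(S) = -2 + S (o(S) = S - 2 = -2 + S)
(o(21)*(-991))/t(z(27)) = ((-2 + 21)*(-991))/1 = (19*(-991))*1 = -18829*1 = -18829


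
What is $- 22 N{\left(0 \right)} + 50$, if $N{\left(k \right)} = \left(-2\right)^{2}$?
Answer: $-38$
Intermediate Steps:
$N{\left(k \right)} = 4$
$- 22 N{\left(0 \right)} + 50 = \left(-22\right) 4 + 50 = -88 + 50 = -38$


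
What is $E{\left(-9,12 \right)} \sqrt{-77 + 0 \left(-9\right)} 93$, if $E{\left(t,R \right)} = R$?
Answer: $1116 i \sqrt{77} \approx 9792.9 i$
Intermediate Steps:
$E{\left(-9,12 \right)} \sqrt{-77 + 0 \left(-9\right)} 93 = 12 \sqrt{-77 + 0 \left(-9\right)} 93 = 12 \sqrt{-77 + 0} \cdot 93 = 12 \sqrt{-77} \cdot 93 = 12 i \sqrt{77} \cdot 93 = 1116 i \sqrt{77}$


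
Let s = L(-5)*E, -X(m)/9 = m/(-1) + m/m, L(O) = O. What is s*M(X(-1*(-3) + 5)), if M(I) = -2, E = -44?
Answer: -440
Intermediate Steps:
X(m) = -9 + 9*m (X(m) = -9*(m/(-1) + m/m) = -9*(m*(-1) + 1) = -9*(-m + 1) = -9*(1 - m) = -9 + 9*m)
s = 220 (s = -5*(-44) = 220)
s*M(X(-1*(-3) + 5)) = 220*(-2) = -440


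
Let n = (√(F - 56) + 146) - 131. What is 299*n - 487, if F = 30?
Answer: 3998 + 299*I*√26 ≈ 3998.0 + 1524.6*I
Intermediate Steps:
n = 15 + I*√26 (n = (√(30 - 56) + 146) - 131 = (√(-26) + 146) - 131 = (I*√26 + 146) - 131 = (146 + I*√26) - 131 = 15 + I*√26 ≈ 15.0 + 5.099*I)
299*n - 487 = 299*(15 + I*√26) - 487 = (4485 + 299*I*√26) - 487 = 3998 + 299*I*√26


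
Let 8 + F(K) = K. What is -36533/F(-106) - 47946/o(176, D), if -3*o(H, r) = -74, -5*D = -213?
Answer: -6847045/4218 ≈ -1623.3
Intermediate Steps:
D = 213/5 (D = -1/5*(-213) = 213/5 ≈ 42.600)
F(K) = -8 + K
o(H, r) = 74/3 (o(H, r) = -1/3*(-74) = 74/3)
-36533/F(-106) - 47946/o(176, D) = -36533/(-8 - 106) - 47946/74/3 = -36533/(-114) - 47946*3/74 = -36533*(-1/114) - 71919/37 = 36533/114 - 71919/37 = -6847045/4218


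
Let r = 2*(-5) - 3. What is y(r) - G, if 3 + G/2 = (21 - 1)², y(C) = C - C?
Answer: -794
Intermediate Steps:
r = -13 (r = -10 - 3 = -13)
y(C) = 0
G = 794 (G = -6 + 2*(21 - 1)² = -6 + 2*20² = -6 + 2*400 = -6 + 800 = 794)
y(r) - G = 0 - 1*794 = 0 - 794 = -794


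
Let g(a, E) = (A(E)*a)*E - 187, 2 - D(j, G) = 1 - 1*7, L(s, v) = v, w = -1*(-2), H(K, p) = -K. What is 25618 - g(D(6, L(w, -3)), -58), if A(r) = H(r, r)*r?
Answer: -1535091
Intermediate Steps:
w = 2
A(r) = -r² (A(r) = (-r)*r = -r²)
D(j, G) = 8 (D(j, G) = 2 - (1 - 1*7) = 2 - (1 - 7) = 2 - 1*(-6) = 2 + 6 = 8)
g(a, E) = -187 - a*E³ (g(a, E) = ((-E²)*a)*E - 187 = (-a*E²)*E - 187 = -a*E³ - 187 = -187 - a*E³)
25618 - g(D(6, L(w, -3)), -58) = 25618 - (-187 - 1*8*(-58)³) = 25618 - (-187 - 1*8*(-195112)) = 25618 - (-187 + 1560896) = 25618 - 1*1560709 = 25618 - 1560709 = -1535091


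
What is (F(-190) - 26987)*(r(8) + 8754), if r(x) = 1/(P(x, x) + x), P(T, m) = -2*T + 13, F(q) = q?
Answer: -1189564467/5 ≈ -2.3791e+8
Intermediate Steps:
P(T, m) = 13 - 2*T
r(x) = 1/(13 - x) (r(x) = 1/((13 - 2*x) + x) = 1/(13 - x))
(F(-190) - 26987)*(r(8) + 8754) = (-190 - 26987)*(1/(13 - 1*8) + 8754) = -27177*(1/(13 - 8) + 8754) = -27177*(1/5 + 8754) = -27177*(⅕ + 8754) = -27177*43771/5 = -1189564467/5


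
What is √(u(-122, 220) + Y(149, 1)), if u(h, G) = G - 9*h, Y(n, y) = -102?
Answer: 8*√19 ≈ 34.871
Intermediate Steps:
√(u(-122, 220) + Y(149, 1)) = √((220 - 9*(-122)) - 102) = √((220 + 1098) - 102) = √(1318 - 102) = √1216 = 8*√19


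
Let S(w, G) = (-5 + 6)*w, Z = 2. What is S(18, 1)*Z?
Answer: 36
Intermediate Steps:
S(w, G) = w (S(w, G) = 1*w = w)
S(18, 1)*Z = 18*2 = 36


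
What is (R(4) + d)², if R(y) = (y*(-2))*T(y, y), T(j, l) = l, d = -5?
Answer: 1369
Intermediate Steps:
R(y) = -2*y² (R(y) = (y*(-2))*y = (-2*y)*y = -2*y²)
(R(4) + d)² = (-2*4² - 5)² = (-2*16 - 5)² = (-32 - 5)² = (-37)² = 1369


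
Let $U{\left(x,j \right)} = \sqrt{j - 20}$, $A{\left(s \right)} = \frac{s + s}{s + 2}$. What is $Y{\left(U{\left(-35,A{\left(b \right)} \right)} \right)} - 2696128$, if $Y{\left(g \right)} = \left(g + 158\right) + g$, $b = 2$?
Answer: $-2695970 + 2 i \sqrt{19} \approx -2.696 \cdot 10^{6} + 8.7178 i$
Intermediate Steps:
$A{\left(s \right)} = \frac{2 s}{2 + s}$
$U{\left(x,j \right)} = \sqrt{-20 + j}$
$Y{\left(g \right)} = 158 + 2 g$ ($Y{\left(g \right)} = \left(158 + g\right) + g = 158 + 2 g$)
$Y{\left(U{\left(-35,A{\left(b \right)} \right)} \right)} - 2696128 = \left(158 + 2 \sqrt{-20 + 2 \cdot 2 \frac{1}{2 + 2}}\right) - 2696128 = \left(158 + 2 \sqrt{-20 + 2 \cdot 2 \cdot \frac{1}{4}}\right) - 2696128 = \left(158 + 2 \sqrt{-20 + 1}\right) - 2696128 = \left(158 + 2 \sqrt{-19}\right) - 2696128 = \left(158 + 2 i \sqrt{19}\right) - 2696128 = -2695970 + 2 i \sqrt{19}$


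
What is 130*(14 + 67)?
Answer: 10530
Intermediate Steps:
130*(14 + 67) = 130*81 = 10530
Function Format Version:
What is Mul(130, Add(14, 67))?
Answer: 10530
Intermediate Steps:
Mul(130, Add(14, 67)) = Mul(130, 81) = 10530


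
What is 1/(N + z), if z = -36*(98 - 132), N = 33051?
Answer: 1/34275 ≈ 2.9176e-5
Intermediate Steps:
z = 1224 (z = -36*(-34) = 1224)
1/(N + z) = 1/(33051 + 1224) = 1/34275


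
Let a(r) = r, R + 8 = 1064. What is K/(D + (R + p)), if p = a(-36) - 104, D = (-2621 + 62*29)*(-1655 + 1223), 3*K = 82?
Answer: 41/534678 ≈ 7.6682e-5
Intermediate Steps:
R = 1056 (R = -8 + 1064 = 1056)
K = 82/3 (K = (⅓)*82 = 82/3 ≈ 27.333)
D = 355536 (D = (-2621 + 1798)*(-432) = -823*(-432) = 355536)
p = -140 (p = -36 - 104 = -140)
K/(D + (R + p)) = (82/3)/(355536 + (1056 - 140)) = (82/3)/(355536 + 916) = (82/3)/356452 = (1/356452)*(82/3) = 41/534678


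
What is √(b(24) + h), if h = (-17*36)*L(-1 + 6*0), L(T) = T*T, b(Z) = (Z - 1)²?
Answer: I*√83 ≈ 9.1104*I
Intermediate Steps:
b(Z) = (-1 + Z)²
L(T) = T²
h = -612 (h = (-17*36)*(-1 + 6*0)² = -612*(-1 + 0)² = -612*(-1)² = -612*1 = -612)
√(b(24) + h) = √((-1 + 24)² - 612) = √(23² - 612) = √(529 - 612) = √(-83) = I*√83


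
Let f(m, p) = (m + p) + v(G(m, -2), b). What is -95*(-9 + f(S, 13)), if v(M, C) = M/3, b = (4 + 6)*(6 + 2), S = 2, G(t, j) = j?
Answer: -1520/3 ≈ -506.67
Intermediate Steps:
b = 80 (b = 10*8 = 80)
v(M, C) = M/3 (v(M, C) = M*(1/3) = M/3)
f(m, p) = -2/3 + m + p (f(m, p) = (m + p) + (1/3)*(-2) = (m + p) - 2/3 = -2/3 + m + p)
-95*(-9 + f(S, 13)) = -95*(-9 + (-2/3 + 2 + 13)) = -95*(-9 + 43/3) = -95*16/3 = -1520/3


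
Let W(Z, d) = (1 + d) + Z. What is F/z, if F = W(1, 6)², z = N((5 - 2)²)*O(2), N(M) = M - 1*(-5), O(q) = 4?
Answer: 8/7 ≈ 1.1429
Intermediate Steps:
W(Z, d) = 1 + Z + d
N(M) = 5 + M (N(M) = M + 5 = 5 + M)
z = 56 (z = (5 + (5 - 2)²)*4 = (5 + 3²)*4 = (5 + 9)*4 = 14*4 = 56)
F = 64 (F = (1 + 1 + 6)² = 8² = 64)
F/z = 64/56 = 64*(1/56) = 8/7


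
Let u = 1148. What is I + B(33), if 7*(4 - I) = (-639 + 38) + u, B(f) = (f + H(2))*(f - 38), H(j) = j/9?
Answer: -15136/63 ≈ -240.25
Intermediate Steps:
H(j) = j/9 (H(j) = j*(⅑) = j/9)
B(f) = (-38 + f)*(2/9 + f) (B(f) = (f + (⅑)*2)*(f - 38) = (f + 2/9)*(-38 + f) = (2/9 + f)*(-38 + f) = (-38 + f)*(2/9 + f))
I = -519/7 (I = 4 - ((-639 + 38) + 1148)/7 = 4 - (-601 + 1148)/7 = 4 - ⅐*547 = 4 - 547/7 = -519/7 ≈ -74.143)
I + B(33) = -519/7 + (-76/9 + 33² - 340/9*33) = -519/7 + (-76/9 + 1089 - 3740/3) = -519/7 - 1495/9 = -15136/63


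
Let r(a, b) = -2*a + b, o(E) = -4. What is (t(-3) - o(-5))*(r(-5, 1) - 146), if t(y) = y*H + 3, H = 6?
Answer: 1485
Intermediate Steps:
r(a, b) = b - 2*a
t(y) = 3 + 6*y (t(y) = y*6 + 3 = 6*y + 3 = 3 + 6*y)
(t(-3) - o(-5))*(r(-5, 1) - 146) = ((3 + 6*(-3)) - 1*(-4))*((1 - 2*(-5)) - 146) = ((3 - 18) + 4)*((1 + 10) - 146) = (-15 + 4)*(11 - 146) = -11*(-135) = 1485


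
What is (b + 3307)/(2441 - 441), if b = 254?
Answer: 3561/2000 ≈ 1.7805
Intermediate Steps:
(b + 3307)/(2441 - 441) = (254 + 3307)/(2441 - 441) = 3561/2000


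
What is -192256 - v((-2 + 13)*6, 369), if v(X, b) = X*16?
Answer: -193312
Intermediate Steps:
v(X, b) = 16*X
-192256 - v((-2 + 13)*6, 369) = -192256 - 16*(-2 + 13)*6 = -192256 - 16*11*6 = -192256 - 16*66 = -192256 - 1*1056 = -192256 - 1056 = -193312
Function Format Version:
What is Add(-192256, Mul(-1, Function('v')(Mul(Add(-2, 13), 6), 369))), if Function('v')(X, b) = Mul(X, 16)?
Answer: -193312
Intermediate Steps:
Function('v')(X, b) = Mul(16, X)
Add(-192256, Mul(-1, Function('v')(Mul(Add(-2, 13), 6), 369))) = Add(-192256, Mul(-1, Mul(16, Mul(Add(-2, 13), 6)))) = Add(-192256, Mul(-1, Mul(16, Mul(11, 6)))) = Add(-192256, Mul(-1, Mul(16, 66))) = Add(-192256, Mul(-1, 1056)) = Add(-192256, -1056) = -193312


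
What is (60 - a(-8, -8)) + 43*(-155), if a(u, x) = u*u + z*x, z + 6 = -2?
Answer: -6733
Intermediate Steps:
z = -8 (z = -6 - 2 = -8)
a(u, x) = u**2 - 8*x (a(u, x) = u*u - 8*x = u**2 - 8*x)
(60 - a(-8, -8)) + 43*(-155) = (60 - ((-8)**2 - 8*(-8))) + 43*(-155) = (60 - (64 + 64)) - 6665 = (60 - 1*128) - 6665 = (60 - 128) - 6665 = -68 - 6665 = -6733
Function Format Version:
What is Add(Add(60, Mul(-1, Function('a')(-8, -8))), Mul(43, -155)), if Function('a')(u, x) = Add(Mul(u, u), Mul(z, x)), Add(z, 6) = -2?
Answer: -6733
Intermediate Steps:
z = -8 (z = Add(-6, -2) = -8)
Function('a')(u, x) = Add(Pow(u, 2), Mul(-8, x)) (Function('a')(u, x) = Add(Mul(u, u), Mul(-8, x)) = Add(Pow(u, 2), Mul(-8, x)))
Add(Add(60, Mul(-1, Function('a')(-8, -8))), Mul(43, -155)) = Add(Add(60, Mul(-1, Add(Pow(-8, 2), Mul(-8, -8)))), Mul(43, -155)) = Add(Add(60, Mul(-1, Add(64, 64))), -6665) = Add(Add(60, Mul(-1, 128)), -6665) = Add(Add(60, -128), -6665) = Add(-68, -6665) = -6733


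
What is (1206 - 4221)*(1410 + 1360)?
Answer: -8351550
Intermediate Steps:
(1206 - 4221)*(1410 + 1360) = -3015*2770 = -8351550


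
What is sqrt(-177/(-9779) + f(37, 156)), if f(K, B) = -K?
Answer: I*sqrt(3536536234)/9779 ≈ 6.0813*I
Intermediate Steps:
sqrt(-177/(-9779) + f(37, 156)) = sqrt(-177/(-9779) - 1*37) = sqrt(-177*(-1/9779) - 37) = sqrt(177/9779 - 37) = sqrt(-361646/9779) = I*sqrt(3536536234)/9779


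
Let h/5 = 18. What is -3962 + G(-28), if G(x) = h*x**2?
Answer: 66598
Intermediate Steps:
h = 90 (h = 5*18 = 90)
G(x) = 90*x**2
-3962 + G(-28) = -3962 + 90*(-28)**2 = -3962 + 90*784 = -3962 + 70560 = 66598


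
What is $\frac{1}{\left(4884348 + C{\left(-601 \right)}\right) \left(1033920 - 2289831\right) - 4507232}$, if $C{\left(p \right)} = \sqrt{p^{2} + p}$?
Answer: $- \frac{306715544413}{1881488475252316218515750} + \frac{1255911 \sqrt{3606}}{3762976950504632437031500} \approx -1.63 \cdot 10^{-13}$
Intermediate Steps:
$C{\left(p \right)} = \sqrt{p + p^{2}}$
$\frac{1}{\left(4884348 + C{\left(-601 \right)}\right) \left(1033920 - 2289831\right) - 4507232} = \frac{1}{\left(4884348 + \sqrt{- 601 \left(1 - 601\right)}\right) \left(1033920 - 2289831\right) - 4507232} = \frac{1}{\left(4884348 + \sqrt{\left(-601\right) \left(-600\right)}\right) \left(-1255911\right) - 4507232} = \frac{1}{\left(4884348 + \sqrt{360600}\right) \left(-1255911\right) - 4507232} = \frac{1}{\left(4884348 + 10 \sqrt{3606}\right) \left(-1255911\right) - 4507232} = \frac{1}{\left(-6134306381028 - 12559110 \sqrt{3606}\right) - 4507232} = \frac{1}{-6134310888260 - 12559110 \sqrt{3606}}$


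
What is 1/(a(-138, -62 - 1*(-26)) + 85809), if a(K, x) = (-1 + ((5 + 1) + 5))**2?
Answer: 1/85909 ≈ 1.1640e-5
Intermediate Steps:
a(K, x) = 100 (a(K, x) = (-1 + (6 + 5))**2 = (-1 + 11)**2 = 10**2 = 100)
1/(a(-138, -62 - 1*(-26)) + 85809) = 1/(100 + 85809) = 1/85909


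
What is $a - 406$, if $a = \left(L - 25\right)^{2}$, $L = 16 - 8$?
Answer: $-117$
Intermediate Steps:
$L = 8$ ($L = 16 - 8 = 8$)
$a = 289$ ($a = \left(8 - 25\right)^{2} = \left(-17\right)^{2} = 289$)
$a - 406 = 289 - 406 = -117$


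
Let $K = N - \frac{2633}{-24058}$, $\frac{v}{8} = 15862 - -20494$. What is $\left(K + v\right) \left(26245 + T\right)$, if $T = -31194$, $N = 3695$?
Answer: $- \frac{35069198610523}{24058} \approx -1.4577 \cdot 10^{9}$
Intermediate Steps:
$v = 290848$ ($v = 8 \left(15862 - -20494\right) = 8 \left(15862 + 20494\right) = 8 \cdot 36356 = 290848$)
$K = \frac{88896943}{24058}$ ($K = 3695 - \frac{2633}{-24058} = 3695 - - \frac{2633}{24058} = 3695 + \frac{2633}{24058} = \frac{88896943}{24058} \approx 3695.1$)
$\left(K + v\right) \left(26245 + T\right) = \left(\frac{88896943}{24058} + 290848\right) \left(26245 - 31194\right) = \frac{7086118127}{24058} \left(-4949\right) = - \frac{35069198610523}{24058}$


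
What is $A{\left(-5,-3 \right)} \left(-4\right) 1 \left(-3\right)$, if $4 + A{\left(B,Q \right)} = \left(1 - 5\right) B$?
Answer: $192$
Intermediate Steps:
$A{\left(B,Q \right)} = -4 - 4 B$ ($A{\left(B,Q \right)} = -4 + \left(1 - 5\right) B = -4 - 4 B$)
$A{\left(-5,-3 \right)} \left(-4\right) 1 \left(-3\right) = \left(-4 - -20\right) \left(-4\right) 1 \left(-3\right) = \left(-4 + 20\right) \left(-4\right) \left(-3\right) = 16 \left(-4\right) \left(-3\right) = \left(-64\right) \left(-3\right) = 192$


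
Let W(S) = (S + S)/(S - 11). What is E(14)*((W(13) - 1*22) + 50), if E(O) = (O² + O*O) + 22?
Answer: 16974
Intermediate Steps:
W(S) = 2*S/(-11 + S) (W(S) = (2*S)/(-11 + S) = 2*S/(-11 + S))
E(O) = 22 + 2*O² (E(O) = (O² + O²) + 22 = 2*O² + 22 = 22 + 2*O²)
E(14)*((W(13) - 1*22) + 50) = (22 + 2*14²)*((2*13/(-11 + 13) - 1*22) + 50) = (22 + 2*196)*((2*13/2 - 22) + 50) = (22 + 392)*((2*13*(½) - 22) + 50) = 414*((13 - 22) + 50) = 414*(-9 + 50) = 414*41 = 16974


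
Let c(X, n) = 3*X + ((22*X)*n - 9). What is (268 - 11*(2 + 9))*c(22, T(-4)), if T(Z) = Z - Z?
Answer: 8379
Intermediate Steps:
T(Z) = 0
c(X, n) = -9 + 3*X + 22*X*n (c(X, n) = 3*X + (22*X*n - 9) = 3*X + (-9 + 22*X*n) = -9 + 3*X + 22*X*n)
(268 - 11*(2 + 9))*c(22, T(-4)) = (268 - 11*(2 + 9))*(-9 + 3*22 + 22*22*0) = (268 - 11*11)*(-9 + 66 + 0) = (268 - 121)*57 = 147*57 = 8379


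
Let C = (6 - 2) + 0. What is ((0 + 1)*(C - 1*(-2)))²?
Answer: 36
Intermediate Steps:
C = 4 (C = 4 + 0 = 4)
((0 + 1)*(C - 1*(-2)))² = ((0 + 1)*(4 - 1*(-2)))² = (1*(4 + 2))² = (1*6)² = 6² = 36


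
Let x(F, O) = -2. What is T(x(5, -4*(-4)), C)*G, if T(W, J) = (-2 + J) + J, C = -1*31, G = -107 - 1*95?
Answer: 12928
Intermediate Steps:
G = -202 (G = -107 - 95 = -202)
C = -31
T(W, J) = -2 + 2*J
T(x(5, -4*(-4)), C)*G = (-2 + 2*(-31))*(-202) = (-2 - 62)*(-202) = -64*(-202) = 12928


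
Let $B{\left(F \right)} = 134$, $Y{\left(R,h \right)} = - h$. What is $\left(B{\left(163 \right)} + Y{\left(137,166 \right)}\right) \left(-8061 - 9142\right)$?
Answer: $550496$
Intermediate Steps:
$\left(B{\left(163 \right)} + Y{\left(137,166 \right)}\right) \left(-8061 - 9142\right) = \left(134 - 166\right) \left(-8061 - 9142\right) = \left(134 - 166\right) \left(-17203\right) = \left(-32\right) \left(-17203\right) = 550496$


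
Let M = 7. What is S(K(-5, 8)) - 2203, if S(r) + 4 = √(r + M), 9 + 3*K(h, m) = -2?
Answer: -2207 + √30/3 ≈ -2205.2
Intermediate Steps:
K(h, m) = -11/3 (K(h, m) = -3 + (⅓)*(-2) = -3 - ⅔ = -11/3)
S(r) = -4 + √(7 + r) (S(r) = -4 + √(r + 7) = -4 + √(7 + r))
S(K(-5, 8)) - 2203 = (-4 + √(7 - 11/3)) - 2203 = (-4 + √(10/3)) - 2203 = (-4 + √30/3) - 2203 = -2207 + √30/3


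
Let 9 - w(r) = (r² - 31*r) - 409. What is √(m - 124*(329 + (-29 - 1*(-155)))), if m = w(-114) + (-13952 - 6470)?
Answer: I*√92954 ≈ 304.88*I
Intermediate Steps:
w(r) = 418 - r² + 31*r (w(r) = 9 - ((r² - 31*r) - 409) = 9 - (-409 + r² - 31*r) = 9 + (409 - r² + 31*r) = 418 - r² + 31*r)
m = -36534 (m = (418 - 1*(-114)² + 31*(-114)) + (-13952 - 6470) = (418 - 1*12996 - 3534) - 20422 = (418 - 12996 - 3534) - 20422 = -16112 - 20422 = -36534)
√(m - 124*(329 + (-29 - 1*(-155)))) = √(-36534 - 124*(329 + (-29 - 1*(-155)))) = √(-36534 - 124*(329 + (-29 + 155))) = √(-36534 - 124*(329 + 126)) = √(-36534 - 124*455) = √(-36534 - 56420) = √(-92954) = I*√92954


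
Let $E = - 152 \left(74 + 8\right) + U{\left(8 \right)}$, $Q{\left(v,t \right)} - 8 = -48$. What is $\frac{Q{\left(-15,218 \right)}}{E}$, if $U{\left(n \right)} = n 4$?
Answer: $\frac{5}{1554} \approx 0.0032175$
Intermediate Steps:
$Q{\left(v,t \right)} = -40$ ($Q{\left(v,t \right)} = 8 - 48 = -40$)
$U{\left(n \right)} = 4 n$
$E = -12432$ ($E = - 152 \left(74 + 8\right) + 4 \cdot 8 = \left(-152\right) 82 + 32 = -12464 + 32 = -12432$)
$\frac{Q{\left(-15,218 \right)}}{E} = - \frac{40}{-12432} = \left(-40\right) \left(- \frac{1}{12432}\right) = \frac{5}{1554}$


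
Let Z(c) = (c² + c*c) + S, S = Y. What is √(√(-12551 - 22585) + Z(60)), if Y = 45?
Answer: √(7245 + 24*I*√61) ≈ 85.125 + 1.101*I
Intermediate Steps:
S = 45
Z(c) = 45 + 2*c² (Z(c) = (c² + c*c) + 45 = (c² + c²) + 45 = 2*c² + 45 = 45 + 2*c²)
√(√(-12551 - 22585) + Z(60)) = √(√(-12551 - 22585) + (45 + 2*60²)) = √(√(-35136) + (45 + 2*3600)) = √(24*I*√61 + (45 + 7200)) = √(24*I*√61 + 7245) = √(7245 + 24*I*√61)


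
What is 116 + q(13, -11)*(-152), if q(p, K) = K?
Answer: 1788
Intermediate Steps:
116 + q(13, -11)*(-152) = 116 - 11*(-152) = 116 + 1672 = 1788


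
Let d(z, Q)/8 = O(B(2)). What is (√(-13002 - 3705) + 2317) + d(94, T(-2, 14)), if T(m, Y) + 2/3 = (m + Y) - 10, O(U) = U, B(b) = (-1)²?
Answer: 2325 + I*√16707 ≈ 2325.0 + 129.26*I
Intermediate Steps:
B(b) = 1
T(m, Y) = -32/3 + Y + m (T(m, Y) = -⅔ + ((m + Y) - 10) = -⅔ + ((Y + m) - 10) = -⅔ + (-10 + Y + m) = -32/3 + Y + m)
d(z, Q) = 8 (d(z, Q) = 8*1 = 8)
(√(-13002 - 3705) + 2317) + d(94, T(-2, 14)) = (√(-13002 - 3705) + 2317) + 8 = (√(-16707) + 2317) + 8 = (I*√16707 + 2317) + 8 = (2317 + I*√16707) + 8 = 2325 + I*√16707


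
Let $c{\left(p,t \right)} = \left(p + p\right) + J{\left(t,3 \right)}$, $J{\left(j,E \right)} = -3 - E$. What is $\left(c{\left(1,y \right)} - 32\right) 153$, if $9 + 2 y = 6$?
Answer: $-5508$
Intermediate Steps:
$y = - \frac{3}{2}$ ($y = - \frac{9}{2} + \frac{1}{2} \cdot 6 = - \frac{9}{2} + 3 = - \frac{3}{2} \approx -1.5$)
$c{\left(p,t \right)} = -6 + 2 p$ ($c{\left(p,t \right)} = \left(p + p\right) - 6 = 2 p - 6 = -6 + 2 p$)
$\left(c{\left(1,y \right)} - 32\right) 153 = \left(\left(-6 + 2 \cdot 1\right) - 32\right) 153 = \left(\left(-6 + 2\right) - 32\right) 153 = \left(-4 - 32\right) 153 = \left(-36\right) 153 = -5508$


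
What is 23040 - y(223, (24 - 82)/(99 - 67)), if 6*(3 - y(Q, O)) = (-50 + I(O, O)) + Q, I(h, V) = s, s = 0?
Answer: 138395/6 ≈ 23066.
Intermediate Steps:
I(h, V) = 0
y(Q, O) = 34/3 - Q/6 (y(Q, O) = 3 - ((-50 + 0) + Q)/6 = 3 - (-50 + Q)/6 = 3 + (25/3 - Q/6) = 34/3 - Q/6)
23040 - y(223, (24 - 82)/(99 - 67)) = 23040 - (34/3 - ⅙*223) = 23040 - (34/3 - 223/6) = 23040 - 1*(-155/6) = 23040 + 155/6 = 138395/6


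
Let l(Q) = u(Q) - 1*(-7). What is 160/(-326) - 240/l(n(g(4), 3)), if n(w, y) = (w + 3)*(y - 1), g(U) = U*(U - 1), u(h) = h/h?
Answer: -4970/163 ≈ -30.491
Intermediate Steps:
u(h) = 1
g(U) = U*(-1 + U)
n(w, y) = (-1 + y)*(3 + w) (n(w, y) = (3 + w)*(-1 + y) = (-1 + y)*(3 + w))
l(Q) = 8 (l(Q) = 1 - 1*(-7) = 1 + 7 = 8)
160/(-326) - 240/l(n(g(4), 3)) = 160/(-326) - 240/8 = 160*(-1/326) - 240*⅛ = -80/163 - 30 = -4970/163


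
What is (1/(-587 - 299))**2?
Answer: 1/784996 ≈ 1.2739e-6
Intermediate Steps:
(1/(-587 - 299))**2 = (1/(-886))**2 = (-1/886)**2 = 1/784996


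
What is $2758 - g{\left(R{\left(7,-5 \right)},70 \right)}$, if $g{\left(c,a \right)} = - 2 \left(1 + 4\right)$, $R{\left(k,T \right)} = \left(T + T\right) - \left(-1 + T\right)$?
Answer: $2768$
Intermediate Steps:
$R{\left(k,T \right)} = 1 + T$ ($R{\left(k,T \right)} = 2 T - \left(-1 + T\right) = 1 + T$)
$g{\left(c,a \right)} = -10$ ($g{\left(c,a \right)} = \left(-2\right) 5 = -10$)
$2758 - g{\left(R{\left(7,-5 \right)},70 \right)} = 2758 - -10 = 2758 + 10 = 2768$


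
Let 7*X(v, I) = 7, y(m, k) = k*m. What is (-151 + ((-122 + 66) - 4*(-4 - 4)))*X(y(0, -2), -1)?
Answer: -175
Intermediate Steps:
X(v, I) = 1 (X(v, I) = (⅐)*7 = 1)
(-151 + ((-122 + 66) - 4*(-4 - 4)))*X(y(0, -2), -1) = (-151 + ((-122 + 66) - 4*(-4 - 4)))*1 = (-151 + (-56 - 4*(-8)))*1 = (-151 + (-56 - 1*(-32)))*1 = (-151 + (-56 + 32))*1 = (-151 - 24)*1 = -175*1 = -175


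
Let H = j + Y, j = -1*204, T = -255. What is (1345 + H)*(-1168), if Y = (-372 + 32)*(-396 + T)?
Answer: -259857808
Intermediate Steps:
Y = 221340 (Y = (-372 + 32)*(-396 - 255) = -340*(-651) = 221340)
j = -204
H = 221136 (H = -204 + 221340 = 221136)
(1345 + H)*(-1168) = (1345 + 221136)*(-1168) = 222481*(-1168) = -259857808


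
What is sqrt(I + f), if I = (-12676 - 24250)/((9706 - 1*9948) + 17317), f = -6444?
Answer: I*sqrt(75176598358)/3415 ≈ 80.288*I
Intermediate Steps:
I = -36926/17075 (I = -36926/((9706 - 9948) + 17317) = -36926/(-242 + 17317) = -36926/17075 ≈ -2.1626)
sqrt(I + f) = sqrt(-36926/17075 - 6444) = sqrt(-110068226/17075) = I*sqrt(75176598358)/3415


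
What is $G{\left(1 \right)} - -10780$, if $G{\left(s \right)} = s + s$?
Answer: $10782$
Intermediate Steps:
$G{\left(s \right)} = 2 s$
$G{\left(1 \right)} - -10780 = 2 \cdot 1 - -10780 = 2 + 10780 = 10782$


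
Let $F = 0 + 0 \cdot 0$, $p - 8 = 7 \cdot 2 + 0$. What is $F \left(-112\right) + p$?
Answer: $22$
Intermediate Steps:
$p = 22$ ($p = 8 + \left(7 \cdot 2 + 0\right) = 8 + \left(14 + 0\right) = 8 + 14 = 22$)
$F = 0$ ($F = 0 + 0 = 0$)
$F \left(-112\right) + p = 0 \left(-112\right) + 22 = 0 + 22 = 22$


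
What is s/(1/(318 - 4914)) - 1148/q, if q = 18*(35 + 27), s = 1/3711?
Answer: -782447/345123 ≈ -2.2672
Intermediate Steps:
s = 1/3711 ≈ 0.00026947
q = 1116 (q = 18*62 = 1116)
s/(1/(318 - 4914)) - 1148/q = 1/(3711*(1/(318 - 4914))) - 1148/1116 = 1/(3711*(1/(-4596))) - 1148*1/1116 = 1/(3711*(-1/4596)) - 287/279 = (1/3711)*(-4596) - 287/279 = -1532/1237 - 287/279 = -782447/345123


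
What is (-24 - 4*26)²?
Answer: 16384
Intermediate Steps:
(-24 - 4*26)² = (-24 - 104)² = (-128)² = 16384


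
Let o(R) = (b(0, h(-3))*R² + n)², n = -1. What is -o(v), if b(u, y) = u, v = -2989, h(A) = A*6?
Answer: -1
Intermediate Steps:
h(A) = 6*A
o(R) = 1 (o(R) = (0*R² - 1)² = (0 - 1)² = (-1)² = 1)
-o(v) = -1*1 = -1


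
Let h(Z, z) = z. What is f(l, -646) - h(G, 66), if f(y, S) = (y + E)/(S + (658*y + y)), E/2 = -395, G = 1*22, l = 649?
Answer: -28185111/427045 ≈ -66.000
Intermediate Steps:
G = 22
E = -790 (E = 2*(-395) = -790)
f(y, S) = (-790 + y)/(S + 659*y) (f(y, S) = (y - 790)/(S + (658*y + y)) = (-790 + y)/(S + 659*y))
f(l, -646) - h(G, 66) = (-790 + 649)/(-646 + 659*649) - 1*66 = -141/(-646 + 427691) - 66 = -141/427045 - 66 = -28185111/427045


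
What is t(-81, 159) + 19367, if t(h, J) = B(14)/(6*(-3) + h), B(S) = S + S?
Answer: 1917305/99 ≈ 19367.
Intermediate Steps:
B(S) = 2*S
t(h, J) = 28/(-18 + h) (t(h, J) = (2*14)/(6*(-3) + h) = 28/(-18 + h))
t(-81, 159) + 19367 = 28/(-18 - 81) + 19367 = 28/(-99) + 19367 = 28*(-1/99) + 19367 = -28/99 + 19367 = 1917305/99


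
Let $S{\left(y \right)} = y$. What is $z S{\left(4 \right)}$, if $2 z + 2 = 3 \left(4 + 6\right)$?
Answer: $56$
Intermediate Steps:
$z = 14$ ($z = -1 + \frac{3 \left(4 + 6\right)}{2} = -1 + \frac{3 \cdot 10}{2} = -1 + \frac{1}{2} \cdot 30 = -1 + 15 = 14$)
$z S{\left(4 \right)} = 14 \cdot 4 = 56$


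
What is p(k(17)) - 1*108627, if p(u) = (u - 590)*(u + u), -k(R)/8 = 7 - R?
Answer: -190227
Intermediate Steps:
k(R) = -56 + 8*R (k(R) = -8*(7 - R) = -56 + 8*R)
p(u) = 2*u*(-590 + u) (p(u) = (-590 + u)*(2*u) = 2*u*(-590 + u))
p(k(17)) - 1*108627 = 2*(-56 + 8*17)*(-590 + (-56 + 8*17)) - 1*108627 = 2*(-56 + 136)*(-590 + (-56 + 136)) - 108627 = 2*80*(-590 + 80) - 108627 = 2*80*(-510) - 108627 = -81600 - 108627 = -190227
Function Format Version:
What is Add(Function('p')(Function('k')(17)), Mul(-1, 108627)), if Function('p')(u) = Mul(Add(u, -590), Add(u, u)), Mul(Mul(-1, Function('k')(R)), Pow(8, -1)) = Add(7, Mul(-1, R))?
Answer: -190227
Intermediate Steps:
Function('k')(R) = Add(-56, Mul(8, R)) (Function('k')(R) = Mul(-8, Add(7, Mul(-1, R))) = Add(-56, Mul(8, R)))
Function('p')(u) = Mul(2, u, Add(-590, u)) (Function('p')(u) = Mul(Add(-590, u), Mul(2, u)) = Mul(2, u, Add(-590, u)))
Add(Function('p')(Function('k')(17)), Mul(-1, 108627)) = Add(Mul(2, Add(-56, Mul(8, 17)), Add(-590, Add(-56, Mul(8, 17)))), Mul(-1, 108627)) = Add(Mul(2, Add(-56, 136), Add(-590, Add(-56, 136))), -108627) = Add(Mul(2, 80, Add(-590, 80)), -108627) = Add(Mul(2, 80, -510), -108627) = Add(-81600, -108627) = -190227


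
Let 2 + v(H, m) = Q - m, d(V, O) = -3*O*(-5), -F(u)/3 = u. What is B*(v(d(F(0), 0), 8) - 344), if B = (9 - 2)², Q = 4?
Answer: -17150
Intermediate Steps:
F(u) = -3*u
d(V, O) = 15*O
v(H, m) = 2 - m (v(H, m) = -2 + (4 - m) = 2 - m)
B = 49 (B = 7² = 49)
B*(v(d(F(0), 0), 8) - 344) = 49*((2 - 1*8) - 344) = 49*((2 - 8) - 344) = 49*(-6 - 344) = 49*(-350) = -17150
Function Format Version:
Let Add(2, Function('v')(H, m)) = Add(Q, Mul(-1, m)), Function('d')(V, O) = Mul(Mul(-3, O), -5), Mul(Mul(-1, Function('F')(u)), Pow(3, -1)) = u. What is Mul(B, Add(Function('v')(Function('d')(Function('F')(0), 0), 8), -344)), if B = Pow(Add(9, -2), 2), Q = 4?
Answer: -17150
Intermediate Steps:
Function('F')(u) = Mul(-3, u)
Function('d')(V, O) = Mul(15, O)
Function('v')(H, m) = Add(2, Mul(-1, m)) (Function('v')(H, m) = Add(-2, Add(4, Mul(-1, m))) = Add(2, Mul(-1, m)))
B = 49 (B = Pow(7, 2) = 49)
Mul(B, Add(Function('v')(Function('d')(Function('F')(0), 0), 8), -344)) = Mul(49, Add(Add(2, Mul(-1, 8)), -344)) = Mul(49, Add(Add(2, -8), -344)) = Mul(49, Add(-6, -344)) = Mul(49, -350) = -17150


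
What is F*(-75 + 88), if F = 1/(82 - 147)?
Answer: -⅕ ≈ -0.20000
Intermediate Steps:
F = -1/65 (F = 1/(-65) = -1/65 ≈ -0.015385)
F*(-75 + 88) = -(-75 + 88)/65 = -1/65*13 = -⅕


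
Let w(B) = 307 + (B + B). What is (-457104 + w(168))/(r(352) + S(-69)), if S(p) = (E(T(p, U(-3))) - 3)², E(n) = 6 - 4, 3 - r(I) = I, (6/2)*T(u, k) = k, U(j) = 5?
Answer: 456461/348 ≈ 1311.7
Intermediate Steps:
T(u, k) = k/3
r(I) = 3 - I
w(B) = 307 + 2*B
E(n) = 2
S(p) = 1 (S(p) = (2 - 3)² = (-1)² = 1)
(-457104 + w(168))/(r(352) + S(-69)) = (-457104 + (307 + 2*168))/((3 - 1*352) + 1) = (-457104 + (307 + 336))/((3 - 352) + 1) = (-457104 + 643)/(-349 + 1) = -456461/(-348) = -456461*(-1/348) = 456461/348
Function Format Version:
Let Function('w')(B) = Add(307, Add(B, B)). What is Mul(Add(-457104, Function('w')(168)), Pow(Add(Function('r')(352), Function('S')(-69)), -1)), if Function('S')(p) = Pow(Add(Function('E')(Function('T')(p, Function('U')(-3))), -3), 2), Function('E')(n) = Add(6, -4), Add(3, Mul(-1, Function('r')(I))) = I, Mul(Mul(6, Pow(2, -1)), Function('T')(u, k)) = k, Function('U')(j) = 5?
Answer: Rational(456461, 348) ≈ 1311.7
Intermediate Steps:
Function('T')(u, k) = Mul(Rational(1, 3), k)
Function('r')(I) = Add(3, Mul(-1, I))
Function('w')(B) = Add(307, Mul(2, B))
Function('E')(n) = 2
Function('S')(p) = 1 (Function('S')(p) = Pow(Add(2, -3), 2) = Pow(-1, 2) = 1)
Mul(Add(-457104, Function('w')(168)), Pow(Add(Function('r')(352), Function('S')(-69)), -1)) = Mul(Add(-457104, Add(307, Mul(2, 168))), Pow(Add(Add(3, Mul(-1, 352)), 1), -1)) = Mul(Add(-457104, Add(307, 336)), Pow(Add(Add(3, -352), 1), -1)) = Mul(Add(-457104, 643), Pow(Add(-349, 1), -1)) = Mul(-456461, Pow(-348, -1)) = Mul(-456461, Rational(-1, 348)) = Rational(456461, 348)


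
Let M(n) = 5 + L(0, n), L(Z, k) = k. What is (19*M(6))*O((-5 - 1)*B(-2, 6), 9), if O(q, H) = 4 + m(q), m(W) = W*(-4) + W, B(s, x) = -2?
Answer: -6688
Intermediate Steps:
m(W) = -3*W (m(W) = -4*W + W = -3*W)
O(q, H) = 4 - 3*q
M(n) = 5 + n
(19*M(6))*O((-5 - 1)*B(-2, 6), 9) = (19*(5 + 6))*(4 - 3*(-5 - 1)*(-2)) = (19*11)*(4 - (-18)*(-2)) = 209*(4 - 3*12) = 209*(4 - 36) = 209*(-32) = -6688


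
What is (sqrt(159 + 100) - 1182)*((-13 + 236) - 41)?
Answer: -215124 + 182*sqrt(259) ≈ -2.1220e+5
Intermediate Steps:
(sqrt(159 + 100) - 1182)*((-13 + 236) - 41) = (sqrt(259) - 1182)*(223 - 41) = (-1182 + sqrt(259))*182 = -215124 + 182*sqrt(259)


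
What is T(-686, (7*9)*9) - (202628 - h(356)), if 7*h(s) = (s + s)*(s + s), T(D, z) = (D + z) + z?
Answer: -908316/7 ≈ -1.2976e+5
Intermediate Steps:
T(D, z) = D + 2*z
h(s) = 4*s²/7 (h(s) = ((s + s)*(s + s))/7 = ((2*s)*(2*s))/7 = (4*s²)/7 = 4*s²/7)
T(-686, (7*9)*9) - (202628 - h(356)) = (-686 + 2*((7*9)*9)) - (202628 - 4*356²/7) = (-686 + 2*(63*9)) - (202628 - 4*126736/7) = (-686 + 2*567) - (202628 - 1*506944/7) = (-686 + 1134) - (202628 - 506944/7) = 448 - 1*911452/7 = 448 - 911452/7 = -908316/7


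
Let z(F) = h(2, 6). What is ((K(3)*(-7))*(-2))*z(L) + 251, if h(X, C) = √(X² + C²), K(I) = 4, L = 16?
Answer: 251 + 112*√10 ≈ 605.17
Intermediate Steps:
h(X, C) = √(C² + X²)
z(F) = 2*√10 (z(F) = √(6² + 2²) = √(36 + 4) = √40 = 2*√10)
((K(3)*(-7))*(-2))*z(L) + 251 = ((4*(-7))*(-2))*(2*√10) + 251 = (-28*(-2))*(2*√10) + 251 = 56*(2*√10) + 251 = 112*√10 + 251 = 251 + 112*√10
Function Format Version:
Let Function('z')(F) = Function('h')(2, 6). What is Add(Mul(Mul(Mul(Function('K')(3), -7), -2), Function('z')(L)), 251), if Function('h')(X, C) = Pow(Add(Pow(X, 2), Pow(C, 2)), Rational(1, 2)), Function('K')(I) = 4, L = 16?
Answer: Add(251, Mul(112, Pow(10, Rational(1, 2)))) ≈ 605.17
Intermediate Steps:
Function('h')(X, C) = Pow(Add(Pow(C, 2), Pow(X, 2)), Rational(1, 2))
Function('z')(F) = Mul(2, Pow(10, Rational(1, 2))) (Function('z')(F) = Pow(Add(Pow(6, 2), Pow(2, 2)), Rational(1, 2)) = Pow(Add(36, 4), Rational(1, 2)) = Pow(40, Rational(1, 2)) = Mul(2, Pow(10, Rational(1, 2))))
Add(Mul(Mul(Mul(Function('K')(3), -7), -2), Function('z')(L)), 251) = Add(Mul(Mul(Mul(4, -7), -2), Mul(2, Pow(10, Rational(1, 2)))), 251) = Add(Mul(Mul(-28, -2), Mul(2, Pow(10, Rational(1, 2)))), 251) = Add(Mul(56, Mul(2, Pow(10, Rational(1, 2)))), 251) = Add(Mul(112, Pow(10, Rational(1, 2))), 251) = Add(251, Mul(112, Pow(10, Rational(1, 2))))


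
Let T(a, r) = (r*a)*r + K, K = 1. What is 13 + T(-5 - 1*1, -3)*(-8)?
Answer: 437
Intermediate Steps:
T(a, r) = 1 + a*r² (T(a, r) = (r*a)*r + 1 = (a*r)*r + 1 = a*r² + 1 = 1 + a*r²)
13 + T(-5 - 1*1, -3)*(-8) = 13 + (1 + (-5 - 1*1)*(-3)²)*(-8) = 13 + (1 + (-5 - 1)*9)*(-8) = 13 + (1 - 6*9)*(-8) = 13 + (1 - 54)*(-8) = 13 - 53*(-8) = 13 + 424 = 437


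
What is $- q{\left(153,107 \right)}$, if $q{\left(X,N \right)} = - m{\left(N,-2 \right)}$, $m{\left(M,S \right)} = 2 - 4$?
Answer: $-2$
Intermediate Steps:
$m{\left(M,S \right)} = -2$ ($m{\left(M,S \right)} = 2 - 4 = -2$)
$q{\left(X,N \right)} = 2$ ($q{\left(X,N \right)} = \left(-1\right) \left(-2\right) = 2$)
$- q{\left(153,107 \right)} = \left(-1\right) 2 = -2$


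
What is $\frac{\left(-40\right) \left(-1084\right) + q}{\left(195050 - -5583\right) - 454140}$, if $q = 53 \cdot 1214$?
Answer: $- \frac{107702}{253507} \approx -0.42485$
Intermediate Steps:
$q = 64342$
$\frac{\left(-40\right) \left(-1084\right) + q}{\left(195050 - -5583\right) - 454140} = \frac{\left(-40\right) \left(-1084\right) + 64342}{\left(195050 - -5583\right) - 454140} = \frac{43360 + 64342}{\left(195050 + 5583\right) - 454140} = \frac{107702}{200633 - 454140} = \frac{107702}{-253507} = 107702 \left(- \frac{1}{253507}\right) = - \frac{107702}{253507}$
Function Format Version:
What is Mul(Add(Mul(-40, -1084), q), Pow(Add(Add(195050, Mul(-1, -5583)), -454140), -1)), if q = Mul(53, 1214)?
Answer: Rational(-107702, 253507) ≈ -0.42485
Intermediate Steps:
q = 64342
Mul(Add(Mul(-40, -1084), q), Pow(Add(Add(195050, Mul(-1, -5583)), -454140), -1)) = Mul(Add(Mul(-40, -1084), 64342), Pow(Add(Add(195050, Mul(-1, -5583)), -454140), -1)) = Mul(Add(43360, 64342), Pow(Add(Add(195050, 5583), -454140), -1)) = Mul(107702, Pow(Add(200633, -454140), -1)) = Mul(107702, Pow(-253507, -1)) = Mul(107702, Rational(-1, 253507)) = Rational(-107702, 253507)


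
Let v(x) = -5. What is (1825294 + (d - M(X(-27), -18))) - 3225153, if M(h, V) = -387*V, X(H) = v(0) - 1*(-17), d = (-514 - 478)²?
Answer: -422761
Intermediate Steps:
d = 984064 (d = (-992)² = 984064)
X(H) = 12 (X(H) = -5 - 1*(-17) = -5 + 17 = 12)
(1825294 + (d - M(X(-27), -18))) - 3225153 = (1825294 + (984064 - (-387)*(-18))) - 3225153 = (1825294 + (984064 - 1*6966)) - 3225153 = (1825294 + (984064 - 6966)) - 3225153 = (1825294 + 977098) - 3225153 = 2802392 - 3225153 = -422761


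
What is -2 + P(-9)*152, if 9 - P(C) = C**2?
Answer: -10946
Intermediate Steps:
P(C) = 9 - C**2
-2 + P(-9)*152 = -2 + (9 - 1*(-9)**2)*152 = -2 + (9 - 1*81)*152 = -2 + (9 - 81)*152 = -2 - 72*152 = -2 - 10944 = -10946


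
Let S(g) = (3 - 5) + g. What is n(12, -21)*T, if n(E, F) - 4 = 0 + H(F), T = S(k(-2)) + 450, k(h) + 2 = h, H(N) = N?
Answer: -7548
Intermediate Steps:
k(h) = -2 + h
S(g) = -2 + g
T = 444 (T = (-2 + (-2 - 2)) + 450 = (-2 - 4) + 450 = -6 + 450 = 444)
n(E, F) = 4 + F (n(E, F) = 4 + (0 + F) = 4 + F)
n(12, -21)*T = (4 - 21)*444 = -17*444 = -7548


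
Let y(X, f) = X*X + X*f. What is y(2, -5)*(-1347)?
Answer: 8082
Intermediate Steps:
y(X, f) = X² + X*f
y(2, -5)*(-1347) = (2*(2 - 5))*(-1347) = (2*(-3))*(-1347) = -6*(-1347) = 8082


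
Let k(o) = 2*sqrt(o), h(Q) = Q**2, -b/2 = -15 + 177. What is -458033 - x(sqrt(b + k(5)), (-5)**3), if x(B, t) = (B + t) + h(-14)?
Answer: -458104 - I*sqrt(324 - 2*sqrt(5)) ≈ -4.581e+5 - 17.875*I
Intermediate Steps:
b = -324 (b = -2*(-15 + 177) = -2*162 = -324)
x(B, t) = 196 + B + t (x(B, t) = (B + t) + (-14)**2 = (B + t) + 196 = 196 + B + t)
-458033 - x(sqrt(b + k(5)), (-5)**3) = -458033 - (196 + sqrt(-324 + 2*sqrt(5)) + (-5)**3) = -458033 - (196 + sqrt(-324 + 2*sqrt(5)) - 125) = -458033 - (71 + sqrt(-324 + 2*sqrt(5))) = -458033 + (-71 - sqrt(-324 + 2*sqrt(5))) = -458104 - sqrt(-324 + 2*sqrt(5))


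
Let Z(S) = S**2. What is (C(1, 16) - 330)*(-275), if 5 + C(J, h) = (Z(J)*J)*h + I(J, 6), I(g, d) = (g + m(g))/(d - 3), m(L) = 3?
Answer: 262075/3 ≈ 87358.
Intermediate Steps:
I(g, d) = (3 + g)/(-3 + d) (I(g, d) = (g + 3)/(d - 3) = (3 + g)/(-3 + d))
C(J, h) = -4 + J/3 + h*J**3 (C(J, h) = -5 + ((J**2*J)*h + (3 + J)/(-3 + 6)) = -5 + (J**3*h + (3 + J)/3) = -5 + (h*J**3 + (3 + J)/3) = -5 + (h*J**3 + (1 + J/3)) = -5 + (1 + J/3 + h*J**3) = -4 + J/3 + h*J**3)
(C(1, 16) - 330)*(-275) = ((-4 + (1/3)*1 + 16*1**3) - 330)*(-275) = ((-4 + 1/3 + 16*1) - 330)*(-275) = ((-4 + 1/3 + 16) - 330)*(-275) = (37/3 - 330)*(-275) = -953/3*(-275) = 262075/3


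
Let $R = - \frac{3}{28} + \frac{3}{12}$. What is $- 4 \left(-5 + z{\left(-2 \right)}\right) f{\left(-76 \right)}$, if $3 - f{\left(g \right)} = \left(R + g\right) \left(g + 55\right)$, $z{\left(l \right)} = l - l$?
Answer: $-31800$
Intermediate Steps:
$R = \frac{1}{7}$ ($R = \left(-3\right) \frac{1}{28} + 3 \cdot \frac{1}{12} = - \frac{3}{28} + \frac{1}{4} = \frac{1}{7} \approx 0.14286$)
$z{\left(l \right)} = 0$
$f{\left(g \right)} = 3 - \left(55 + g\right) \left(\frac{1}{7} + g\right)$ ($f{\left(g \right)} = 3 - \left(\frac{1}{7} + g\right) \left(g + 55\right) = 3 - \left(\frac{1}{7} + g\right) \left(55 + g\right) = 3 - \left(55 + g\right) \left(\frac{1}{7} + g\right)$)
$- 4 \left(-5 + z{\left(-2 \right)}\right) f{\left(-76 \right)} = - 4 \left(-5 + 0\right) \left(- \frac{34}{7} - \left(-76\right)^{2} - - \frac{29336}{7}\right) = \left(-4\right) \left(-5\right) \left(- \frac{34}{7} - 5776 + \frac{29336}{7}\right) = 20 \left(- \frac{34}{7} - 5776 + \frac{29336}{7}\right) = 20 \left(-1590\right) = -31800$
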